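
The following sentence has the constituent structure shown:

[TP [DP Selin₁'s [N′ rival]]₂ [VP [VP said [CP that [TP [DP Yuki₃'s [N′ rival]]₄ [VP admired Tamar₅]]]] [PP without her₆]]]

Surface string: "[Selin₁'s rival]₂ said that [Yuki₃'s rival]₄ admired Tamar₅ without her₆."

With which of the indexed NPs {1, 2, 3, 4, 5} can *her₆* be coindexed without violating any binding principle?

{1, 3, 4, 5}

*her* is a pronoun, so Principle B applies: it must be free in its binding domain.
Binding domain of *her₆*: the matrix TP, whose subject is [Selin₁'s rival]₂.
*Selin₁* and the pronoun do not c-command one another → neither Principle B nor Principle C is at stake; coindexation permitted.
*[Selin₁'s rival]₂* c-commands the pronoun within its binding domain → coindexation would violate Principle B.
*Yuki₃* and the pronoun do not c-command one another → neither Principle B nor Principle C is at stake; coindexation permitted.
*[Yuki₃'s rival]₄* and the pronoun do not c-command one another → neither Principle B nor Principle C is at stake; coindexation permitted.
*Tamar₅* and the pronoun do not c-command one another → neither Principle B nor Principle C is at stake; coindexation permitted.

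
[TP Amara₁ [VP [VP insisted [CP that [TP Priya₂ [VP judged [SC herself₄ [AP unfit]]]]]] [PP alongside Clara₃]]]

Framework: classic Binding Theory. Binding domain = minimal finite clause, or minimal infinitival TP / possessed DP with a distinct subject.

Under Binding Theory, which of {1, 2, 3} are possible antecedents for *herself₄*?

*herself* is an anaphor, so Principle A applies: it must be bound in its binding domain.
Binding domain of *herself₄*: the embedded TP, whose subject is Priya₂.
*Amara₁* c-commands the anaphor but is outside its binding domain → cannot satisfy Principle A.
*Priya₂* c-commands the anaphor within its binding domain → licit binder.
*Clara₃* does not c-command the anaphor → cannot bind it.

{2}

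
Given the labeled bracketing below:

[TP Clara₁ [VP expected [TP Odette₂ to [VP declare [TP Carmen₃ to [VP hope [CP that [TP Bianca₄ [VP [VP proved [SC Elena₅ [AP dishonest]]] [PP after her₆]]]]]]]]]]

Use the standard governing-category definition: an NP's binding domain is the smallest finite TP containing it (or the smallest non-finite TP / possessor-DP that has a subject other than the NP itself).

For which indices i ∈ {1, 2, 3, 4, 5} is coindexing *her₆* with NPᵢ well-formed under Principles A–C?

*her* is a pronoun, so Principle B applies: it must be free in its binding domain.
Binding domain of *her₆*: the embedded TP, whose subject is Bianca₄.
*Clara₁* c-commands the pronoun but from outside its binding domain, and is not c-commanded by it → coindexation permitted.
*Odette₂* c-commands the pronoun but from outside its binding domain, and is not c-commanded by it → coindexation permitted.
*Carmen₃* c-commands the pronoun but from outside its binding domain, and is not c-commanded by it → coindexation permitted.
*Bianca₄* c-commands the pronoun within its binding domain → coindexation would violate Principle B.
*Elena₅* and the pronoun do not c-command one another → neither Principle B nor Principle C is at stake; coindexation permitted.

{1, 2, 3, 5}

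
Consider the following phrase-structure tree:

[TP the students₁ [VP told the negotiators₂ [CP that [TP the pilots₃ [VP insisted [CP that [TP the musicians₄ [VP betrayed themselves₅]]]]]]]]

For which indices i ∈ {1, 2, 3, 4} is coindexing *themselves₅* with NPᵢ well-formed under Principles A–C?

*themselves* is an anaphor, so Principle A applies: it must be bound in its binding domain.
Binding domain of *themselves₅*: the embedded TP, whose subject is the musicians₄.
*the students₁* c-commands the anaphor but is outside its binding domain → cannot satisfy Principle A.
*the negotiators₂* c-commands the anaphor but is outside its binding domain → cannot satisfy Principle A.
*the pilots₃* c-commands the anaphor but is outside its binding domain → cannot satisfy Principle A.
*the musicians₄* c-commands the anaphor within its binding domain → licit binder.

{4}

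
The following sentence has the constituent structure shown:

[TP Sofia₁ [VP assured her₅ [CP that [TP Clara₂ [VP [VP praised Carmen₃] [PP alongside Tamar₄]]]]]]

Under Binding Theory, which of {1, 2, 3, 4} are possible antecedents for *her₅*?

none

*her* is a pronoun, so Principle B applies: it must be free in its binding domain.
Binding domain of *her₅*: the matrix TP, whose subject is Sofia₁.
*Sofia₁* c-commands the pronoun within its binding domain → coindexation would violate Principle B.
*Clara₂*: the pronoun c-commands this R-expression → coindexation would violate Principle C on *Clara₂*.
*Carmen₃*: the pronoun c-commands this R-expression → coindexation would violate Principle C on *Carmen₃*.
*Tamar₄*: the pronoun c-commands this R-expression → coindexation would violate Principle C on *Tamar₄*.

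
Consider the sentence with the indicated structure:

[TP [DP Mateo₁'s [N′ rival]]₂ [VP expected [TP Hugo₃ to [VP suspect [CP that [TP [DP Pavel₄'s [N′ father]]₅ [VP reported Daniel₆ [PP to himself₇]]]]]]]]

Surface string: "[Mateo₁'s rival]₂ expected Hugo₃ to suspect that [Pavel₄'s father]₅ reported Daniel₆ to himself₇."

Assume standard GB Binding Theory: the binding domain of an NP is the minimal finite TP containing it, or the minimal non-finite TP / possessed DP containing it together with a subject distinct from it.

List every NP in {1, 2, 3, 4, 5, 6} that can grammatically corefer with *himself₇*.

*himself* is an anaphor, so Principle A applies: it must be bound in its binding domain.
Binding domain of *himself₇*: the embedded TP, whose subject is [Pavel₄'s father]₅.
*Mateo₁* does not c-command the anaphor → cannot bind it.
*[Mateo₁'s rival]₂* c-commands the anaphor but is outside its binding domain → cannot satisfy Principle A.
*Hugo₃* c-commands the anaphor but is outside its binding domain → cannot satisfy Principle A.
*Pavel₄* does not c-command the anaphor → cannot bind it.
*[Pavel₄'s father]₅* c-commands the anaphor within its binding domain → licit binder.
*Daniel₆* c-commands the anaphor within its binding domain → licit binder.

{5, 6}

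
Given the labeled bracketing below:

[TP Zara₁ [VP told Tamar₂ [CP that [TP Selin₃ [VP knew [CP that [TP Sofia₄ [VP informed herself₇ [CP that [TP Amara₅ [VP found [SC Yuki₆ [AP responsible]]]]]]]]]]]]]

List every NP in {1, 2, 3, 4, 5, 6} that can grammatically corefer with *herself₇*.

*herself* is an anaphor, so Principle A applies: it must be bound in its binding domain.
Binding domain of *herself₇*: the embedded TP, whose subject is Sofia₄.
*Zara₁* c-commands the anaphor but is outside its binding domain → cannot satisfy Principle A.
*Tamar₂* c-commands the anaphor but is outside its binding domain → cannot satisfy Principle A.
*Selin₃* c-commands the anaphor but is outside its binding domain → cannot satisfy Principle A.
*Sofia₄* c-commands the anaphor within its binding domain → licit binder.
*Amara₅* does not c-command the anaphor → cannot bind it.
*Yuki₆* does not c-command the anaphor → cannot bind it.

{4}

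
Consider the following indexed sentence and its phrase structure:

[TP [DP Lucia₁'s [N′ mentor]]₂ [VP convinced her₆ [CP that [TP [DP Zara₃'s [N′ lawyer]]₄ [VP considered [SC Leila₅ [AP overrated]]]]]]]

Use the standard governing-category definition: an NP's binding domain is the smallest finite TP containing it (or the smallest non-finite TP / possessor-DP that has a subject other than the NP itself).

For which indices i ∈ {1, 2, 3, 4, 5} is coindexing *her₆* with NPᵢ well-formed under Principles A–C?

*her* is a pronoun, so Principle B applies: it must be free in its binding domain.
Binding domain of *her₆*: the matrix TP, whose subject is [Lucia₁'s mentor]₂.
*Lucia₁* and the pronoun do not c-command one another → neither Principle B nor Principle C is at stake; coindexation permitted.
*[Lucia₁'s mentor]₂* c-commands the pronoun within its binding domain → coindexation would violate Principle B.
*Zara₃*: the pronoun c-commands this R-expression → coindexation would violate Principle C on *Zara₃*.
*[Zara₃'s lawyer]₄*: the pronoun c-commands this R-expression → coindexation would violate Principle C on *[Zara₃'s lawyer]₄*.
*Leila₅*: the pronoun c-commands this R-expression → coindexation would violate Principle C on *Leila₅*.

{1}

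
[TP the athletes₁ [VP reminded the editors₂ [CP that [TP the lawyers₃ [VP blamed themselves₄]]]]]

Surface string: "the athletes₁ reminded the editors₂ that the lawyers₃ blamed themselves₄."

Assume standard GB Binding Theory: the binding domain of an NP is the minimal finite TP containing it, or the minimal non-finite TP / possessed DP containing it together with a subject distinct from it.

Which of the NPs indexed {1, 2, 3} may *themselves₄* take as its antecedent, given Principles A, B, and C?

{3}

*themselves* is an anaphor, so Principle A applies: it must be bound in its binding domain.
Binding domain of *themselves₄*: the embedded TP, whose subject is the lawyers₃.
*the athletes₁* c-commands the anaphor but is outside its binding domain → cannot satisfy Principle A.
*the editors₂* c-commands the anaphor but is outside its binding domain → cannot satisfy Principle A.
*the lawyers₃* c-commands the anaphor within its binding domain → licit binder.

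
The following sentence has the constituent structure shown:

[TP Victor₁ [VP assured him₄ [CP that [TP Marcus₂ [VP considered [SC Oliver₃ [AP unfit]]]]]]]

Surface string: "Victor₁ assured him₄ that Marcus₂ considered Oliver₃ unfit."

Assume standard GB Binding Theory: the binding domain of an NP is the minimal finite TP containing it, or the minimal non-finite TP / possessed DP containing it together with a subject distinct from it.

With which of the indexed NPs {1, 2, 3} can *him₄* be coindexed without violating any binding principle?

none

*him* is a pronoun, so Principle B applies: it must be free in its binding domain.
Binding domain of *him₄*: the matrix TP, whose subject is Victor₁.
*Victor₁* c-commands the pronoun within its binding domain → coindexation would violate Principle B.
*Marcus₂*: the pronoun c-commands this R-expression → coindexation would violate Principle C on *Marcus₂*.
*Oliver₃*: the pronoun c-commands this R-expression → coindexation would violate Principle C on *Oliver₃*.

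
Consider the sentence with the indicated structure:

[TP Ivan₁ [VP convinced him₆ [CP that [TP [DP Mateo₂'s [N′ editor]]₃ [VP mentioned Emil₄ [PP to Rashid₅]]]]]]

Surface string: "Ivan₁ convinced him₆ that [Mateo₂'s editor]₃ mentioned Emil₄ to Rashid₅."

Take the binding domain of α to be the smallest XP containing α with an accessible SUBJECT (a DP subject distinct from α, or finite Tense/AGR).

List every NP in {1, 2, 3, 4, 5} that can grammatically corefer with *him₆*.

none

*him* is a pronoun, so Principle B applies: it must be free in its binding domain.
Binding domain of *him₆*: the matrix TP, whose subject is Ivan₁.
*Ivan₁* c-commands the pronoun within its binding domain → coindexation would violate Principle B.
*Mateo₂*: the pronoun c-commands this R-expression → coindexation would violate Principle C on *Mateo₂*.
*[Mateo₂'s editor]₃*: the pronoun c-commands this R-expression → coindexation would violate Principle C on *[Mateo₂'s editor]₃*.
*Emil₄*: the pronoun c-commands this R-expression → coindexation would violate Principle C on *Emil₄*.
*Rashid₅*: the pronoun c-commands this R-expression → coindexation would violate Principle C on *Rashid₅*.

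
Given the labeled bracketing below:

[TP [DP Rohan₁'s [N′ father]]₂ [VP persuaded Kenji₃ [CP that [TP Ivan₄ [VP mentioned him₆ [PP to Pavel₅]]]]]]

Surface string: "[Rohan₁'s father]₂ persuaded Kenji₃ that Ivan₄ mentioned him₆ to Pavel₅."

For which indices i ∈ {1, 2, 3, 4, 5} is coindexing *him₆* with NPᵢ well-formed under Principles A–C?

*him* is a pronoun, so Principle B applies: it must be free in its binding domain.
Binding domain of *him₆*: the embedded TP, whose subject is Ivan₄.
*Rohan₁* and the pronoun do not c-command one another → neither Principle B nor Principle C is at stake; coindexation permitted.
*[Rohan₁'s father]₂* c-commands the pronoun but from outside its binding domain, and is not c-commanded by it → coindexation permitted.
*Kenji₃* c-commands the pronoun but from outside its binding domain, and is not c-commanded by it → coindexation permitted.
*Ivan₄* c-commands the pronoun within its binding domain → coindexation would violate Principle B.
*Pavel₅*: the pronoun c-commands this R-expression → coindexation would violate Principle C on *Pavel₅*.

{1, 2, 3}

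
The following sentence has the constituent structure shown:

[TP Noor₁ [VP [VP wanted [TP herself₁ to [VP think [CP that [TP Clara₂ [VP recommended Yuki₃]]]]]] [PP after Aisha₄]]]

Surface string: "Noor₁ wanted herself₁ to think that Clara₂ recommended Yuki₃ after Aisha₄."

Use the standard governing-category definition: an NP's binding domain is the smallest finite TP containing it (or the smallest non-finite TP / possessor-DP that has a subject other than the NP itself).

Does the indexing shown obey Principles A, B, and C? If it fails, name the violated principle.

The two coindexed NPs are *Noor₁* and *herself₁*.
*herself₁* is an anaphor; its binding domain is the matrix TP, whose subject is Noor₁. *Noor₁* c-commands it within that domain and shares its index, so Principle A is satisfied.
*Noor₁* is an R-expression; *herself₁* does not c-command it, and no other NP shares its index, so Principle C is satisfied.
All principles are respected.

grammatical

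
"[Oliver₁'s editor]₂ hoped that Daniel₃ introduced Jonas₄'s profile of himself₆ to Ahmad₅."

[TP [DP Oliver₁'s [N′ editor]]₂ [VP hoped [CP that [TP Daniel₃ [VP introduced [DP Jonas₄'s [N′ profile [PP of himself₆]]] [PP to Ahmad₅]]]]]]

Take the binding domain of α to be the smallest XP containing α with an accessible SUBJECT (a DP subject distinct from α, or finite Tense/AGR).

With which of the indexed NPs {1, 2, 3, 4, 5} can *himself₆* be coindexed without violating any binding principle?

*himself* is an anaphor, so Principle A applies: it must be bound in its binding domain.
Binding domain of *himself₆*: the possessed DP, whose subject is Jonas₄.
*Oliver₁* does not c-command the anaphor → cannot bind it.
*[Oliver₁'s editor]₂* c-commands the anaphor but is outside its binding domain → cannot satisfy Principle A.
*Daniel₃* c-commands the anaphor but is outside its binding domain → cannot satisfy Principle A.
*Jonas₄* c-commands the anaphor within its binding domain → licit binder.
*Ahmad₅* does not c-command the anaphor → cannot bind it.

{4}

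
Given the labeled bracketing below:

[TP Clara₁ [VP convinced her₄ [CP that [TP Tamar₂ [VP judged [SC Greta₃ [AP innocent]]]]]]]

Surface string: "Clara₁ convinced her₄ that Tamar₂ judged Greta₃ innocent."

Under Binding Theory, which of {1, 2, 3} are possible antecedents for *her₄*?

*her* is a pronoun, so Principle B applies: it must be free in its binding domain.
Binding domain of *her₄*: the matrix TP, whose subject is Clara₁.
*Clara₁* c-commands the pronoun within its binding domain → coindexation would violate Principle B.
*Tamar₂*: the pronoun c-commands this R-expression → coindexation would violate Principle C on *Tamar₂*.
*Greta₃*: the pronoun c-commands this R-expression → coindexation would violate Principle C on *Greta₃*.

none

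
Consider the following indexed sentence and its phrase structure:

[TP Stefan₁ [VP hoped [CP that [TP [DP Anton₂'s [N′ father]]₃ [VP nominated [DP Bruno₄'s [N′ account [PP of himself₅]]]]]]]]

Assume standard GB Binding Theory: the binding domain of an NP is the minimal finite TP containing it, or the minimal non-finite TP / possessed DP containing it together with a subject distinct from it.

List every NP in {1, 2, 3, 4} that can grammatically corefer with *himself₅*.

*himself* is an anaphor, so Principle A applies: it must be bound in its binding domain.
Binding domain of *himself₅*: the possessed DP, whose subject is Bruno₄.
*Stefan₁* c-commands the anaphor but is outside its binding domain → cannot satisfy Principle A.
*Anton₂* does not c-command the anaphor → cannot bind it.
*[Anton₂'s father]₃* c-commands the anaphor but is outside its binding domain → cannot satisfy Principle A.
*Bruno₄* c-commands the anaphor within its binding domain → licit binder.

{4}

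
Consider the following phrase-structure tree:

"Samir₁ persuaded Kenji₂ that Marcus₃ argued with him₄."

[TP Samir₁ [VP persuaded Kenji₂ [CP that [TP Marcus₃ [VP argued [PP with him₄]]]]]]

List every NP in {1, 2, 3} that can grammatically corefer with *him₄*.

*him* is a pronoun, so Principle B applies: it must be free in its binding domain.
Binding domain of *him₄*: the embedded TP, whose subject is Marcus₃.
*Samir₁* c-commands the pronoun but from outside its binding domain, and is not c-commanded by it → coindexation permitted.
*Kenji₂* c-commands the pronoun but from outside its binding domain, and is not c-commanded by it → coindexation permitted.
*Marcus₃* c-commands the pronoun within its binding domain → coindexation would violate Principle B.

{1, 2}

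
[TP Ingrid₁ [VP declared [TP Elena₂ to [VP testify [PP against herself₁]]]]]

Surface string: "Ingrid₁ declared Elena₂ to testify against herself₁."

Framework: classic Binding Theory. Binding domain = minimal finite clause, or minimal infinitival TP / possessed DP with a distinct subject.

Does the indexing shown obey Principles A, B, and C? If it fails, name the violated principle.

The two coindexed NPs are *Ingrid₁* and *herself₁*.
*herself₁* is an anaphor. Principle A requires it to be bound within its binding domain — the embedded TP, whose subject is Elena₂.
Within that domain it is c-commanded by *Elena₂*, which does not share its index.
*Ingrid₁* does c-command the anaphor, but from outside its binding domain.
The anaphor is unbound in its domain → Principle A violation.

Principle A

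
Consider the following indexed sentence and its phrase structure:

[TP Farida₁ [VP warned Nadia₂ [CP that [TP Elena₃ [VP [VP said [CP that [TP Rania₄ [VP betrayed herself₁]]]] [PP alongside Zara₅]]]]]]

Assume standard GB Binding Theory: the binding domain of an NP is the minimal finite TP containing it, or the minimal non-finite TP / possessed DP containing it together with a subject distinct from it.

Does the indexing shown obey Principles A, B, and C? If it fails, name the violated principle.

The two coindexed NPs are *Farida₁* and *herself₁*.
*herself₁* is an anaphor. Principle A requires it to be bound within its binding domain — the embedded TP, whose subject is Rania₄.
Within that domain it is c-commanded by *Rania₄*, which does not share its index.
*Farida₁* does c-command the anaphor, but from outside its binding domain.
The anaphor is unbound in its domain → Principle A violation.

Principle A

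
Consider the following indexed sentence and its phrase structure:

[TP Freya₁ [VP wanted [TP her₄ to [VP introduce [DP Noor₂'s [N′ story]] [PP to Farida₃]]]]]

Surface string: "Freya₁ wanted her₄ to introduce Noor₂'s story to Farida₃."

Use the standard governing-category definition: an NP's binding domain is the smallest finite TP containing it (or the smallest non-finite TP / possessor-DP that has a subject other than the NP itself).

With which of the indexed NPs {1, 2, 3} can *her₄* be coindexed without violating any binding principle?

none

*her* is a pronoun, so Principle B applies: it must be free in its binding domain.
Binding domain of *her₄*: the matrix TP, whose subject is Freya₁.
*Freya₁* c-commands the pronoun within its binding domain → coindexation would violate Principle B.
*Noor₂*: the pronoun c-commands this R-expression → coindexation would violate Principle C on *Noor₂*.
*Farida₃*: the pronoun c-commands this R-expression → coindexation would violate Principle C on *Farida₃*.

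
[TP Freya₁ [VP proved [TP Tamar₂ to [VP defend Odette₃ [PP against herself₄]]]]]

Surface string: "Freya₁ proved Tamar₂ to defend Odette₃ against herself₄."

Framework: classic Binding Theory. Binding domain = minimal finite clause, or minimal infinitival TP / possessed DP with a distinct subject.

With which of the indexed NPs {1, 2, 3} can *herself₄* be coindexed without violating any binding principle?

{2, 3}

*herself* is an anaphor, so Principle A applies: it must be bound in its binding domain.
Binding domain of *herself₄*: the embedded TP, whose subject is Tamar₂.
*Freya₁* c-commands the anaphor but is outside its binding domain → cannot satisfy Principle A.
*Tamar₂* c-commands the anaphor within its binding domain → licit binder.
*Odette₃* c-commands the anaphor within its binding domain → licit binder.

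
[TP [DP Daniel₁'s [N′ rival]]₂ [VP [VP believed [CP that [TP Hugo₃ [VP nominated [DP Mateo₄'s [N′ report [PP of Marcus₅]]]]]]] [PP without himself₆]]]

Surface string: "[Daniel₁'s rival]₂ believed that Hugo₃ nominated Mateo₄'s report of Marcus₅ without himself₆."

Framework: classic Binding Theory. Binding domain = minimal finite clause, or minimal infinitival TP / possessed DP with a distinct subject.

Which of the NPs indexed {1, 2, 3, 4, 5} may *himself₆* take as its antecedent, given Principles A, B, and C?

{2}

*himself* is an anaphor, so Principle A applies: it must be bound in its binding domain.
Binding domain of *himself₆*: the matrix TP, whose subject is [Daniel₁'s rival]₂.
*Daniel₁* does not c-command the anaphor → cannot bind it.
*[Daniel₁'s rival]₂* c-commands the anaphor within its binding domain → licit binder.
*Hugo₃* does not c-command the anaphor → cannot bind it.
*Mateo₄* does not c-command the anaphor → cannot bind it.
*Marcus₅* does not c-command the anaphor → cannot bind it.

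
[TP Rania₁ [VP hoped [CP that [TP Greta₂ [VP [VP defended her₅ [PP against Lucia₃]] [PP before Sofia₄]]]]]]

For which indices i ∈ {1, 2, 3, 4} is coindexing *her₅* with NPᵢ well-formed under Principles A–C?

*her* is a pronoun, so Principle B applies: it must be free in its binding domain.
Binding domain of *her₅*: the embedded TP, whose subject is Greta₂.
*Rania₁* c-commands the pronoun but from outside its binding domain, and is not c-commanded by it → coindexation permitted.
*Greta₂* c-commands the pronoun within its binding domain → coindexation would violate Principle B.
*Lucia₃*: the pronoun c-commands this R-expression → coindexation would violate Principle C on *Lucia₃*.
*Sofia₄* and the pronoun do not c-command one another → neither Principle B nor Principle C is at stake; coindexation permitted.

{1, 4}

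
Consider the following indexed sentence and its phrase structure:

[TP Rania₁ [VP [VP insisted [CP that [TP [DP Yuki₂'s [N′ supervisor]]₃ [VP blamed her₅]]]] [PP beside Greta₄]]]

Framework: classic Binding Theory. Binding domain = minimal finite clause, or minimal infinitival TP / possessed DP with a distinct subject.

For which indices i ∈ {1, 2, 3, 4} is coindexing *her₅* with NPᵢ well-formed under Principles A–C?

*her* is a pronoun, so Principle B applies: it must be free in its binding domain.
Binding domain of *her₅*: the embedded TP, whose subject is [Yuki₂'s supervisor]₃.
*Rania₁* c-commands the pronoun but from outside its binding domain, and is not c-commanded by it → coindexation permitted.
*Yuki₂* and the pronoun do not c-command one another → neither Principle B nor Principle C is at stake; coindexation permitted.
*[Yuki₂'s supervisor]₃* c-commands the pronoun within its binding domain → coindexation would violate Principle B.
*Greta₄* and the pronoun do not c-command one another → neither Principle B nor Principle C is at stake; coindexation permitted.

{1, 2, 4}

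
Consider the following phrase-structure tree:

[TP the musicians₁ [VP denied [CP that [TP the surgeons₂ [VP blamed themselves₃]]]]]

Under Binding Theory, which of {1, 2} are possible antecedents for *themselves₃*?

{2}

*themselves* is an anaphor, so Principle A applies: it must be bound in its binding domain.
Binding domain of *themselves₃*: the embedded TP, whose subject is the surgeons₂.
*the musicians₁* c-commands the anaphor but is outside its binding domain → cannot satisfy Principle A.
*the surgeons₂* c-commands the anaphor within its binding domain → licit binder.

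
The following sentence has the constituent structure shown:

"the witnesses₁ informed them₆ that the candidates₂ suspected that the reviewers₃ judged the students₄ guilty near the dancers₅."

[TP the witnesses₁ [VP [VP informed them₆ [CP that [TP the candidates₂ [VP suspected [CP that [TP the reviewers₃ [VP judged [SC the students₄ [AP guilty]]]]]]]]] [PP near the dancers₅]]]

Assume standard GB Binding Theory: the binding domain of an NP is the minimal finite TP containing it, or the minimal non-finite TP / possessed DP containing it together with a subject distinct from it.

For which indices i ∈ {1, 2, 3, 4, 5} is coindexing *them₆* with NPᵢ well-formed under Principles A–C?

{5}

*them* is a pronoun, so Principle B applies: it must be free in its binding domain.
Binding domain of *them₆*: the matrix TP, whose subject is the witnesses₁.
*the witnesses₁* c-commands the pronoun within its binding domain → coindexation would violate Principle B.
*the candidates₂*: the pronoun c-commands this R-expression → coindexation would violate Principle C on *the candidates₂*.
*the reviewers₃*: the pronoun c-commands this R-expression → coindexation would violate Principle C on *the reviewers₃*.
*the students₄*: the pronoun c-commands this R-expression → coindexation would violate Principle C on *the students₄*.
*the dancers₅* and the pronoun do not c-command one another → neither Principle B nor Principle C is at stake; coindexation permitted.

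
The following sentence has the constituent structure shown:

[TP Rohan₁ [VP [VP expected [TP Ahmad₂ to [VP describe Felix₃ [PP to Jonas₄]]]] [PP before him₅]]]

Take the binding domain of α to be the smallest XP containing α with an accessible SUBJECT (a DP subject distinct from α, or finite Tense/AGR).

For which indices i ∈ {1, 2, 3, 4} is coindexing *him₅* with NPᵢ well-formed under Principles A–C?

{2, 3, 4}

*him* is a pronoun, so Principle B applies: it must be free in its binding domain.
Binding domain of *him₅*: the matrix TP, whose subject is Rohan₁.
*Rohan₁* c-commands the pronoun within its binding domain → coindexation would violate Principle B.
*Ahmad₂* and the pronoun do not c-command one another → neither Principle B nor Principle C is at stake; coindexation permitted.
*Felix₃* and the pronoun do not c-command one another → neither Principle B nor Principle C is at stake; coindexation permitted.
*Jonas₄* and the pronoun do not c-command one another → neither Principle B nor Principle C is at stake; coindexation permitted.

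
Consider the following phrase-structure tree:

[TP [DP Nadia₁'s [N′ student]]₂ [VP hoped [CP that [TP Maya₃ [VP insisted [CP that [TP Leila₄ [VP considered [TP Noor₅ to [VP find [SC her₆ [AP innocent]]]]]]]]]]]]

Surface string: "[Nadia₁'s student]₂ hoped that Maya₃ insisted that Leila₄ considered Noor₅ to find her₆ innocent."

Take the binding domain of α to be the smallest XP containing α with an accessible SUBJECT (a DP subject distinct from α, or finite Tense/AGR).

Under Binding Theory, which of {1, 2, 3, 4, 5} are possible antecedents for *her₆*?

{1, 2, 3, 4}

*her* is a pronoun, so Principle B applies: it must be free in its binding domain.
Binding domain of *her₆*: the embedded TP, whose subject is Noor₅.
*Nadia₁* and the pronoun do not c-command one another → neither Principle B nor Principle C is at stake; coindexation permitted.
*[Nadia₁'s student]₂* c-commands the pronoun but from outside its binding domain, and is not c-commanded by it → coindexation permitted.
*Maya₃* c-commands the pronoun but from outside its binding domain, and is not c-commanded by it → coindexation permitted.
*Leila₄* c-commands the pronoun but from outside its binding domain, and is not c-commanded by it → coindexation permitted.
*Noor₅* c-commands the pronoun within its binding domain → coindexation would violate Principle B.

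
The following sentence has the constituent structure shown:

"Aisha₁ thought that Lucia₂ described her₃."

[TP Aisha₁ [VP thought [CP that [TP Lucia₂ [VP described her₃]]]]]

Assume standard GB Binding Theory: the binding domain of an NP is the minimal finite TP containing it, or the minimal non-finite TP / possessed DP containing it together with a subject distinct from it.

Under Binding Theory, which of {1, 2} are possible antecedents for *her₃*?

{1}

*her* is a pronoun, so Principle B applies: it must be free in its binding domain.
Binding domain of *her₃*: the embedded TP, whose subject is Lucia₂.
*Aisha₁* c-commands the pronoun but from outside its binding domain, and is not c-commanded by it → coindexation permitted.
*Lucia₂* c-commands the pronoun within its binding domain → coindexation would violate Principle B.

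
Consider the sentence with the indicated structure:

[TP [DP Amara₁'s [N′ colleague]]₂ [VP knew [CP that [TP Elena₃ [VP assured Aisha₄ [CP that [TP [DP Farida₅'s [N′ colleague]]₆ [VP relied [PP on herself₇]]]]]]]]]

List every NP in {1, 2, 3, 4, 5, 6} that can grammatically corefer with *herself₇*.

{6}

*herself* is an anaphor, so Principle A applies: it must be bound in its binding domain.
Binding domain of *herself₇*: the embedded TP, whose subject is [Farida₅'s colleague]₆.
*Amara₁* does not c-command the anaphor → cannot bind it.
*[Amara₁'s colleague]₂* c-commands the anaphor but is outside its binding domain → cannot satisfy Principle A.
*Elena₃* c-commands the anaphor but is outside its binding domain → cannot satisfy Principle A.
*Aisha₄* c-commands the anaphor but is outside its binding domain → cannot satisfy Principle A.
*Farida₅* does not c-command the anaphor → cannot bind it.
*[Farida₅'s colleague]₆* c-commands the anaphor within its binding domain → licit binder.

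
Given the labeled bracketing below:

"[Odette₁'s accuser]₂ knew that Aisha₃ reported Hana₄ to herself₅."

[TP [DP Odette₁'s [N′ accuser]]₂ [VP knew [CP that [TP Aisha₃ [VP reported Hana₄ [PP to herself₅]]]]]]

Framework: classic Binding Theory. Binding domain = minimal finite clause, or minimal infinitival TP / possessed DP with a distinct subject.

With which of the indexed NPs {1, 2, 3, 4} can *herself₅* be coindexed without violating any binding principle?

*herself* is an anaphor, so Principle A applies: it must be bound in its binding domain.
Binding domain of *herself₅*: the embedded TP, whose subject is Aisha₃.
*Odette₁* does not c-command the anaphor → cannot bind it.
*[Odette₁'s accuser]₂* c-commands the anaphor but is outside its binding domain → cannot satisfy Principle A.
*Aisha₃* c-commands the anaphor within its binding domain → licit binder.
*Hana₄* c-commands the anaphor within its binding domain → licit binder.

{3, 4}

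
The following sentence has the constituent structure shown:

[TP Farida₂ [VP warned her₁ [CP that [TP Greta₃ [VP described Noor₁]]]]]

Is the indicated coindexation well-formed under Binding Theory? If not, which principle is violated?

The two coindexed NPs are *her₁* and *Noor₁*.
*Noor₁* is an R-expression. Principle C requires it to be free everywhere.
*her₁* c-commands it and carries the same index.
The R-expression is bound → Principle C violation.

Principle C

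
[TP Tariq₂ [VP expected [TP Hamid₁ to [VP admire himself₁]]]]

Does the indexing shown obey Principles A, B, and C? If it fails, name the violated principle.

The two coindexed NPs are *Hamid₁* and *himself₁*.
*himself₁* is an anaphor; its binding domain is the embedded TP, whose subject is Hamid₁. *Hamid₁* c-commands it within that domain and shares its index, so Principle A is satisfied.
*Hamid₁* is an R-expression; *himself₁* does not c-command it, and no other NP shares its index, so Principle C is satisfied.
All principles are respected.

grammatical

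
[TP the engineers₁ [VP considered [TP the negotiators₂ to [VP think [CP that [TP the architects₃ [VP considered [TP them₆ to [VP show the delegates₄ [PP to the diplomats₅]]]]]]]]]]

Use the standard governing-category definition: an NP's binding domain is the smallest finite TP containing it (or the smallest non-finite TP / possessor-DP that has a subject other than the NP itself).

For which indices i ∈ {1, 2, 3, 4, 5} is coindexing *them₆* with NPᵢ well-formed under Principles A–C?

{1, 2}

*them* is a pronoun, so Principle B applies: it must be free in its binding domain.
Binding domain of *them₆*: the embedded TP, whose subject is the architects₃.
*the engineers₁* c-commands the pronoun but from outside its binding domain, and is not c-commanded by it → coindexation permitted.
*the negotiators₂* c-commands the pronoun but from outside its binding domain, and is not c-commanded by it → coindexation permitted.
*the architects₃* c-commands the pronoun within its binding domain → coindexation would violate Principle B.
*the delegates₄*: the pronoun c-commands this R-expression → coindexation would violate Principle C on *the delegates₄*.
*the diplomats₅*: the pronoun c-commands this R-expression → coindexation would violate Principle C on *the diplomats₅*.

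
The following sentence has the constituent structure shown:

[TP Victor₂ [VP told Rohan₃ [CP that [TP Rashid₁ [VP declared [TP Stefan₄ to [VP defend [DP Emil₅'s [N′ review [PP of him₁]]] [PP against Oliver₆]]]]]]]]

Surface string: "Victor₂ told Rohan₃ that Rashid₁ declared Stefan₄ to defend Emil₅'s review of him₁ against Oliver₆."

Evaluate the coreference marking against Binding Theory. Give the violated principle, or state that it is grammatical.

The two coindexed NPs are *Rashid₁* and *him₁*.
*him₁* is a pronoun; its binding domain is the possessed DP, whose subject is Emil₅. Within that domain it is c-commanded only by *Emil₅*, which carries a different index — the pronoun is free locally, so Principle B holds.
*Rashid₁* is an R-expression; *him₁* does not c-command it, and no other NP shares its index, so Principle C is satisfied.
All principles are respected.

grammatical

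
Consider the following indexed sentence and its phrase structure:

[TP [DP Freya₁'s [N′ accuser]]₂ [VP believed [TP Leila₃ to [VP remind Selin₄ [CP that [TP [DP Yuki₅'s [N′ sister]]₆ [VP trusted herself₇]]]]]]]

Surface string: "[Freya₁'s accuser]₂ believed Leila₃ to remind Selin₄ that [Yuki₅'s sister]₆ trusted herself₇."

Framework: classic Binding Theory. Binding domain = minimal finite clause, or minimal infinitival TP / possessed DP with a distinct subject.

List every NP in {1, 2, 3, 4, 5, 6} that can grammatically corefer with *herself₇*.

{6}

*herself* is an anaphor, so Principle A applies: it must be bound in its binding domain.
Binding domain of *herself₇*: the embedded TP, whose subject is [Yuki₅'s sister]₆.
*Freya₁* does not c-command the anaphor → cannot bind it.
*[Freya₁'s accuser]₂* c-commands the anaphor but is outside its binding domain → cannot satisfy Principle A.
*Leila₃* c-commands the anaphor but is outside its binding domain → cannot satisfy Principle A.
*Selin₄* c-commands the anaphor but is outside its binding domain → cannot satisfy Principle A.
*Yuki₅* does not c-command the anaphor → cannot bind it.
*[Yuki₅'s sister]₆* c-commands the anaphor within its binding domain → licit binder.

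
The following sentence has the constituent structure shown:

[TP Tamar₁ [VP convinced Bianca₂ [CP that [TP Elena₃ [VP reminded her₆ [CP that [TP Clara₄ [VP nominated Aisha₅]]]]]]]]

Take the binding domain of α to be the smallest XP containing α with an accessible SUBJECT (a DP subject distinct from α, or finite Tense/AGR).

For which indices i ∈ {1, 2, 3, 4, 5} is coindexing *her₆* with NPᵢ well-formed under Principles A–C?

*her* is a pronoun, so Principle B applies: it must be free in its binding domain.
Binding domain of *her₆*: the embedded TP, whose subject is Elena₃.
*Tamar₁* c-commands the pronoun but from outside its binding domain, and is not c-commanded by it → coindexation permitted.
*Bianca₂* c-commands the pronoun but from outside its binding domain, and is not c-commanded by it → coindexation permitted.
*Elena₃* c-commands the pronoun within its binding domain → coindexation would violate Principle B.
*Clara₄*: the pronoun c-commands this R-expression → coindexation would violate Principle C on *Clara₄*.
*Aisha₅*: the pronoun c-commands this R-expression → coindexation would violate Principle C on *Aisha₅*.

{1, 2}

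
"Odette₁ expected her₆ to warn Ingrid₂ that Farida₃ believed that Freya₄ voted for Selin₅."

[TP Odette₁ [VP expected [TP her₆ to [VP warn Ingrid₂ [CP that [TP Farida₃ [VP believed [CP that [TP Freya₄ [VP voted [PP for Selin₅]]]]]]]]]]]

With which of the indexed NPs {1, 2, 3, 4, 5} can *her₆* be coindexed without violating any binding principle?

*her* is a pronoun, so Principle B applies: it must be free in its binding domain.
Binding domain of *her₆*: the matrix TP, whose subject is Odette₁.
*Odette₁* c-commands the pronoun within its binding domain → coindexation would violate Principle B.
*Ingrid₂*: the pronoun c-commands this R-expression → coindexation would violate Principle C on *Ingrid₂*.
*Farida₃*: the pronoun c-commands this R-expression → coindexation would violate Principle C on *Farida₃*.
*Freya₄*: the pronoun c-commands this R-expression → coindexation would violate Principle C on *Freya₄*.
*Selin₅*: the pronoun c-commands this R-expression → coindexation would violate Principle C on *Selin₅*.

none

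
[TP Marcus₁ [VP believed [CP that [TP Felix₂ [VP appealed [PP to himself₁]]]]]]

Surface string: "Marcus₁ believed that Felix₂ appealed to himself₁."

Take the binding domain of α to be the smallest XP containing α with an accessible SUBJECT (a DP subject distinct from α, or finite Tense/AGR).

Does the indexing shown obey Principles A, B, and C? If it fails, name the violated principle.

Principle A

The two coindexed NPs are *Marcus₁* and *himself₁*.
*himself₁* is an anaphor. Principle A requires it to be bound within its binding domain — the embedded TP, whose subject is Felix₂.
Within that domain it is c-commanded by *Felix₂*, which does not share its index.
*Marcus₁* does c-command the anaphor, but from outside its binding domain.
The anaphor is unbound in its domain → Principle A violation.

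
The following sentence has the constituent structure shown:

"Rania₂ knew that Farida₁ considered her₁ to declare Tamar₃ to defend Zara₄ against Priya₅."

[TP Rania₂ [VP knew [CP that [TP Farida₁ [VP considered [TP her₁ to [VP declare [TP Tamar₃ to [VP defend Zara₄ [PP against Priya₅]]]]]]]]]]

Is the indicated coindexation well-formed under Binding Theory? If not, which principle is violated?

Principle B

The two coindexed NPs are *Farida₁* and *her₁*.
*her₁* is a pronoun. Its binding domain is the embedded TP, whose subject is Farida₁.
*Farida₁* c-commands it within that domain and carries the same index.
The pronoun is locally bound → Principle B violation.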